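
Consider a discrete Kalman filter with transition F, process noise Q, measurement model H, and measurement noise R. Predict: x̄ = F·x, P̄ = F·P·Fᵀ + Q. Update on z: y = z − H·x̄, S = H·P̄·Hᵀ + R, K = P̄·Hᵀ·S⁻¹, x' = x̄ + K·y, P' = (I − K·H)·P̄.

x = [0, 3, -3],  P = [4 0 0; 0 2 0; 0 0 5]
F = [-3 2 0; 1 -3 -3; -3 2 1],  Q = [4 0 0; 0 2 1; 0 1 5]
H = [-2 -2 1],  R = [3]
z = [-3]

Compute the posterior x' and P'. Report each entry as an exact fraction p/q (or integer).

x̄ = F·x = [6, 0, 3]
P̄ = F·P·Fᵀ + Q = [48 -24 44; -24 69 -38; 44 -38 54]
y = z − H·x̄ = [6]
S = H·P̄·Hᵀ + R = [309]
K = P̄·Hᵀ·S⁻¹ = [-4/309; -128/309; 14/103]
x' = x̄ + K·y = [610/103, -256/103, 393/103]
P' = (I − K·H)·P̄ = [14816/309 -7928/309 4588/103; -7928/309 4937/309 -2122/103; 4588/103 -2122/103 4974/103]

x' = [610/103, -256/103, 393/103]
P' = [14816/309 -7928/309 4588/103; -7928/309 4937/309 -2122/103; 4588/103 -2122/103 4974/103]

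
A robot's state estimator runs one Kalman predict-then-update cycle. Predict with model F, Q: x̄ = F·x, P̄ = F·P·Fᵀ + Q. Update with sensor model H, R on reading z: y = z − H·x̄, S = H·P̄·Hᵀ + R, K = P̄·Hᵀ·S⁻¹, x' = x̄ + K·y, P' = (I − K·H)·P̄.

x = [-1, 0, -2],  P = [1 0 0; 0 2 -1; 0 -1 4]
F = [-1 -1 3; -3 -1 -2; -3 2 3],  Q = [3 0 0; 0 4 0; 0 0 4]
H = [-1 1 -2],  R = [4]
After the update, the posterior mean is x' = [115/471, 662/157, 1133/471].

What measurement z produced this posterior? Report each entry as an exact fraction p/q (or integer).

z = [-1]

x̄ = F·x = [-5, 7, -3]
P̄ = F·P·Fᵀ + Q = [48 -18 32; -18 27 -12; 32 -12 45]
S = H·P̄·Hᵀ + R = [471]
K = P̄·Hᵀ·S⁻¹ = [-130/471; 23/157; -134/471]
x' − x̄ = [2470/471, -437/157, 2546/471] = K·y
y = (KᵀK)⁻¹·Kᵀ·(x' − x̄) = [-19]
z = y + H·x̄ = [-19] + [18] = [-1]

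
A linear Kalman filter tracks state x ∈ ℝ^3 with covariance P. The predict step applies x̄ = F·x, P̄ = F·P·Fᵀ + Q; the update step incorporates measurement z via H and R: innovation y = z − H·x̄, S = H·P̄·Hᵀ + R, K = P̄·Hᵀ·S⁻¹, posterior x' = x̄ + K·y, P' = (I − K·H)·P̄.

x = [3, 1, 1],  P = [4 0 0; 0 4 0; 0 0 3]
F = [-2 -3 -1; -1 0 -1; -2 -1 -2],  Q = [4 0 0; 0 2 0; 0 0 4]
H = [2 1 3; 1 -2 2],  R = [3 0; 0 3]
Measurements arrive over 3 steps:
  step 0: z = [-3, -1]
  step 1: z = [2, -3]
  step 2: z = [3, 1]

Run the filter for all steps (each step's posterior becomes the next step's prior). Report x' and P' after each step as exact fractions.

step 0: x̄ = F·x = [-10, -4, -9]
step 0: P̄ = F·P·Fᵀ + Q = [59 11 34; 11 9 14; 34 14 36]
step 0: y = z − H·x̄ = [48, 19]
step 0: S = H·P̄·Hᵀ + R = [1108 465; 465 222]
step 0: K = P̄·Hᵀ·S⁻¹ = [819/9917 2975/9917; 2147/9917 -3559/9917; 1970/9917 -642/9917]
step 0: x' = x̄ + K·y = [-3333/9917, -4233/9917, -6891/9917]
step 0: P' = (I − K·H)·P̄ = [83539/9917 -13175/9917 -50482/9917; -13175/9917 7261/9917 8510/9917; -50482/9917 8510/9917 32788/9917]
step 1: x̄ = F·x = [26256/9917, 10224/9917, 24681/9917]
step 1: P̄ = F·P·Fᵀ + Q = [162993/9917 34425/9917 72793/9917; 34425/9917 35197/9917 26061/9917; 72793/9917 26061/9917 89721/9917]
step 1: y = z − H·x̄ = [-116945/9917, -84921/9917]
step 1: S = H·P̄·Hᵀ + R = [2691991/9917 1095950/9917; 1095950/9917 637400/9917]
step 1: K = P̄·Hᵀ·S⁻¹ = [214157/1038154 1111567/51907700; 15273/79858 -1211837/3992900; 124349/1038154 5606199/51907700]
step 1: x' = x̄ + K·y = [1639979/51907700, 5488431/3992900, 7860263/51907700]
step 1: P' = (I − K·H)·P̄ = [201323021/51907700 -1414231/3992900 -117379163/51907700; -1414231/3992900 2112833/3992900 1002193/3992900; -117379163/51907700 1002193/3992900 80127389/51907700]
step 2: x̄ = F·x = [-22518903/5190770, -4750121/25953850, -90350087/51907700]
step 2: P̄ = F·P·Fᵀ + Q = [7282861/519077 5728323/2595385 28779191/5190770; 5728323/2595385 37626871/12976925 44013837/25953850; 28779191/5190770 44013837/25953850 400439989/51907700]
step 2: y = z − H·x̄ = [886651663/51907700, 21939821/2595385]
step 2: S = H·P̄·Hᵀ + R = [11263269689/51907700 243846523/2595385; 243846523/2595385 30764795/519077]
step 2: K = P̄·Hᵀ·S⁻¹ = [1604212150/7753625641 165603984/7753625641; 13042950226/69782630769 -20911832272/69782630769; 8262460781/69782630769 7602630340/69782630769]
step 2: x' = x̄ + K·y = [-4835267815/7753625641, 11080979585/23260876923, 27979566337/23260876923]
step 2: P' = (I − K·H)·P̄ = [30118835668/7753625641 -2747999828/7753625641 -17559011686/7753625641; -2747999828/7753625641 12133174594/23260876923 5799258200/23260876923; -17559011686/7753625641 5799258200/23260876923 35939090899/23260876923]

step 0: x' = [-3333/9917, -4233/9917, -6891/9917], P' = [83539/9917 -13175/9917 -50482/9917; -13175/9917 7261/9917 8510/9917; -50482/9917 8510/9917 32788/9917]
step 1: x' = [1639979/51907700, 5488431/3992900, 7860263/51907700], P' = [201323021/51907700 -1414231/3992900 -117379163/51907700; -1414231/3992900 2112833/3992900 1002193/3992900; -117379163/51907700 1002193/3992900 80127389/51907700]
step 2: x' = [-4835267815/7753625641, 11080979585/23260876923, 27979566337/23260876923], P' = [30118835668/7753625641 -2747999828/7753625641 -17559011686/7753625641; -2747999828/7753625641 12133174594/23260876923 5799258200/23260876923; -17559011686/7753625641 5799258200/23260876923 35939090899/23260876923]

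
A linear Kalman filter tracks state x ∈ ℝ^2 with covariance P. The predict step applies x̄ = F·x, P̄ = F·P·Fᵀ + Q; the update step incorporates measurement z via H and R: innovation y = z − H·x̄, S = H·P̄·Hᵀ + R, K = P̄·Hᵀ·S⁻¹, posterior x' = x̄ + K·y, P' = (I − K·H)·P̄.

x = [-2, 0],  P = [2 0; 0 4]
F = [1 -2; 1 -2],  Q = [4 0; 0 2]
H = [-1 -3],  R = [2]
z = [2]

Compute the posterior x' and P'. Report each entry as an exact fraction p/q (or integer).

x̄ = F·x = [-2, -2]
P̄ = F·P·Fᵀ + Q = [22 18; 18 20]
y = z − H·x̄ = [-6]
S = H·P̄·Hᵀ + R = [312]
K = P̄·Hᵀ·S⁻¹ = [-19/78; -1/4]
x' = x̄ + K·y = [-7/13, -1/2]
P' = (I − K·H)·P̄ = [136/39 -1; -1 1/2]

x' = [-7/13, -1/2]
P' = [136/39 -1; -1 1/2]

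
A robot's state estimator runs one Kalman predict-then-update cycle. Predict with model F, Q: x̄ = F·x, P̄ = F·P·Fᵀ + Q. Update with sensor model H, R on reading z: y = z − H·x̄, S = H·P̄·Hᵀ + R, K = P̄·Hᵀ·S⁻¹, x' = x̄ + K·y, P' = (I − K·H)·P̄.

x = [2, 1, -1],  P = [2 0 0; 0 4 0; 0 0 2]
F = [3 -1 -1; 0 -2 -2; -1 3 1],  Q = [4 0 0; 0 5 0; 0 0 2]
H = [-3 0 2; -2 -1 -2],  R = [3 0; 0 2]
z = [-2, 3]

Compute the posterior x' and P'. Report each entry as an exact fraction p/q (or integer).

x' = [-1190/54977, -28965/54977, -57680/54977]
P' = [42940/54977 -162472/54977 50412/54977; -162472/54977 823294/54977 -255948/54977; 50412/54977 -255948/54977 95658/54977]

x̄ = F·x = [6, 0, 0]
P̄ = F·P·Fᵀ + Q = [28 12 -20; 12 29 -28; -20 -28 42]
y = z − H·x̄ = [16, 15]
S = H·P̄·Hᵀ + R = [663 52; 52 87]
K = P̄·Hᵀ·S⁻¹ = [-9332/54977 -932/4229; -8160/54977 521/4229; 13360/54977 -1392/4229]
x' = x̄ + K·y = [-1190/54977, -28965/54977, -57680/54977]
P' = (I − K·H)·P̄ = [42940/54977 -162472/54977 50412/54977; -162472/54977 823294/54977 -255948/54977; 50412/54977 -255948/54977 95658/54977]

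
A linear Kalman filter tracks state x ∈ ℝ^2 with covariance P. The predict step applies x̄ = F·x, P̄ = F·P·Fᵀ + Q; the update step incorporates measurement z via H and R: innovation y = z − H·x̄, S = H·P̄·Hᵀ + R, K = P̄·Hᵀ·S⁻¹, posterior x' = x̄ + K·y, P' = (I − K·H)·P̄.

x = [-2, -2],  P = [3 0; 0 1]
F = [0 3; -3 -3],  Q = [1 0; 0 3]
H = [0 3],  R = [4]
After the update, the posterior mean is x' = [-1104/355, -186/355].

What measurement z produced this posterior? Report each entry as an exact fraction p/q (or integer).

z = [-2]

x̄ = F·x = [-6, 12]
P̄ = F·P·Fᵀ + Q = [10 -9; -9 39]
S = H·P̄·Hᵀ + R = [355]
K = P̄·Hᵀ·S⁻¹ = [-27/355; 117/355]
x' − x̄ = [1026/355, -4446/355] = K·y
y = (KᵀK)⁻¹·Kᵀ·(x' − x̄) = [-38]
z = y + H·x̄ = [-38] + [36] = [-2]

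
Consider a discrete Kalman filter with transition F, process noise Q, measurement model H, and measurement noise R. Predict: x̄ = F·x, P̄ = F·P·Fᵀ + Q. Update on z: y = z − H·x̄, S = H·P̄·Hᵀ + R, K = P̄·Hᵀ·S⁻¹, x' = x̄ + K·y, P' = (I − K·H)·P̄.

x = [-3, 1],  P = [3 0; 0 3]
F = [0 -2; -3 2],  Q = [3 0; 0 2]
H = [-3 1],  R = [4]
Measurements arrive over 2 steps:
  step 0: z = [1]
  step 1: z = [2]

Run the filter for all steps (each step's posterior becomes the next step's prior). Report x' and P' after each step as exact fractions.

step 0: x̄ = F·x = [-2, 11]
step 0: P̄ = F·P·Fᵀ + Q = [15 -12; -12 41]
step 0: y = z − H·x̄ = [-16]
step 0: S = H·P̄·Hᵀ + R = [252]
step 0: K = P̄·Hᵀ·S⁻¹ = [-19/84; 11/36]
step 0: x' = x̄ + K·y = [34/21, 55/9]
step 0: P' = (I − K·H)·P̄ = [59/28 65/12; 65/12 629/36]
step 1: x̄ = F·x = [-110/9, 464/63]
step 1: P̄ = F·P·Fᵀ + Q = [656/9 -673/18; -673/18 6515/252]
step 1: y = z − H·x̄ = [-2648/63]
step 1: S = H·P̄·Hᵀ + R = [229367/252]
step 1: K = P̄·Hᵀ·S⁻¹ = [-64526/229367; 34781/229367]
step 1: x' = x̄ + K·y = [-91234/229367, 227400/229367]
step 1: P' = (I − K·H)·P̄ = [196065/229367 330091/229367; 330091/229367 1129397/229367]

step 0: x' = [34/21, 55/9], P' = [59/28 65/12; 65/12 629/36]
step 1: x' = [-91234/229367, 227400/229367], P' = [196065/229367 330091/229367; 330091/229367 1129397/229367]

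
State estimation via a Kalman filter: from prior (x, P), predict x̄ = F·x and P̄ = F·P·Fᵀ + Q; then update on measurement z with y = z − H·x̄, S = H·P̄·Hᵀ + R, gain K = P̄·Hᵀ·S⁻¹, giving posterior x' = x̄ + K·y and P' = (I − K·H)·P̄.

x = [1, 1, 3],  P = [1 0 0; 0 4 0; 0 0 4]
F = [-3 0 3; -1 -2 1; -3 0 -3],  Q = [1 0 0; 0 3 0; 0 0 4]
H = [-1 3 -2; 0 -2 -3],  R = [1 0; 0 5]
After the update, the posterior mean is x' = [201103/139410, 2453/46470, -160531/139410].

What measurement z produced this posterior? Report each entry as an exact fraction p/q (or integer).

z = [1, 3]

x̄ = F·x = [6, 0, -12]
P̄ = F·P·Fᵀ + Q = [46 15 -27; 15 24 -9; -27 -9 49]
S = H·P̄·Hᵀ + R = [369 144; 144 434]
K = P̄·Hᵀ·S⁻¹ = [7829/69705 1243/15490; 5929/23235 -2061/15490; -11978/69705 -3721/15490]
x' − x̄ = [-635357/139410, 2453/46470, 1512389/139410] = K·y
y = (KᵀK)⁻¹·Kᵀ·(x' − x̄) = [-17, -33]
z = y + H·x̄ = [-17, -33] + [18, 36] = [1, 3]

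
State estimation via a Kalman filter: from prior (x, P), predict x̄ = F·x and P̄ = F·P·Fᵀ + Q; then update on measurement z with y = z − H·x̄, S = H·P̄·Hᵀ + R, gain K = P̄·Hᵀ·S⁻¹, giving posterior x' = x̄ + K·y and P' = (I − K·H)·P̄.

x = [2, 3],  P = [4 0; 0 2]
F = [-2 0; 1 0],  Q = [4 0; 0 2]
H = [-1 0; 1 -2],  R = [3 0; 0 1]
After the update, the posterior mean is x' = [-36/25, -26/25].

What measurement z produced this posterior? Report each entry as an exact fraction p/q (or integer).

x̄ = F·x = [-4, 2]
P̄ = F·P·Fᵀ + Q = [20 -8; -8 6]
S = H·P̄·Hᵀ + R = [23 -36; -36 77]
K = P̄·Hᵀ·S⁻¹ = [-244/475 108/475; -104/475 -172/475]
x' − x̄ = [64/25, -76/25] = K·y
y = (KᵀK)⁻¹·Kᵀ·(x' − x̄) = [-1, 9]
z = y + H·x̄ = [-1, 9] + [4, -8] = [3, 1]

z = [3, 1]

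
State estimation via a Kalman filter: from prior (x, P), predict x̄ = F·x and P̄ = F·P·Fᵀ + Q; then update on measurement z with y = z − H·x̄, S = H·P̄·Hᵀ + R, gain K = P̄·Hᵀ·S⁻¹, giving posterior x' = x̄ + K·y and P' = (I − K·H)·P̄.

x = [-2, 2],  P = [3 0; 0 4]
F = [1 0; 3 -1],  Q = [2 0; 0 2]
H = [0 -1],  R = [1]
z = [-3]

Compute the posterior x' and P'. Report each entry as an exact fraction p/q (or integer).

x̄ = F·x = [-2, -8]
P̄ = F·P·Fᵀ + Q = [5 9; 9 33]
y = z − H·x̄ = [-11]
S = H·P̄·Hᵀ + R = [34]
K = P̄·Hᵀ·S⁻¹ = [-9/34; -33/34]
x' = x̄ + K·y = [31/34, 91/34]
P' = (I − K·H)·P̄ = [89/34 9/34; 9/34 33/34]

x' = [31/34, 91/34]
P' = [89/34 9/34; 9/34 33/34]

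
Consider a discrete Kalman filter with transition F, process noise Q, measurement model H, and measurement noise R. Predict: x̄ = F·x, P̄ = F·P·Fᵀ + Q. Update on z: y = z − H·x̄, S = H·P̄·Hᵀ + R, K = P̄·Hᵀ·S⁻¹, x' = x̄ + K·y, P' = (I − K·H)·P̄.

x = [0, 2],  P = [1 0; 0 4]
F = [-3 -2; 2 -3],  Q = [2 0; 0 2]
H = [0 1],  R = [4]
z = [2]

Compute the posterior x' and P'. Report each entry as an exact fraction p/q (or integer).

x̄ = F·x = [-4, -6]
P̄ = F·P·Fᵀ + Q = [27 18; 18 42]
y = z − H·x̄ = [8]
S = H·P̄·Hᵀ + R = [46]
K = P̄·Hᵀ·S⁻¹ = [9/23; 21/23]
x' = x̄ + K·y = [-20/23, 30/23]
P' = (I − K·H)·P̄ = [459/23 36/23; 36/23 84/23]

x' = [-20/23, 30/23]
P' = [459/23 36/23; 36/23 84/23]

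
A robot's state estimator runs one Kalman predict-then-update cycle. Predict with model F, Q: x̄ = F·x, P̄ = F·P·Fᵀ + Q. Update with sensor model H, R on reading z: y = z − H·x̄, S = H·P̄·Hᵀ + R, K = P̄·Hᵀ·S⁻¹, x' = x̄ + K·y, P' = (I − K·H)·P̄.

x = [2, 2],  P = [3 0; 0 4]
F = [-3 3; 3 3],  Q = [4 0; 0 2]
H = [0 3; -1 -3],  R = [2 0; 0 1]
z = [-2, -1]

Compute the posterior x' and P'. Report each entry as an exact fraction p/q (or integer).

x' = [107792/40465, -23346/40465]
P' = [115532/40465 -25626/40465; -25626/40465 8678/40465]

x̄ = F·x = [0, 12]
P̄ = F·P·Fᵀ + Q = [67 9; 9 65]
y = z − H·x̄ = [-38, 35]
S = H·P̄·Hᵀ + R = [587 -612; -612 707]
K = P̄·Hᵀ·S⁻¹ = [-38439/40465 -38654/40465; 13017/40465 -408/40465]
x' = x̄ + K·y = [107792/40465, -23346/40465]
P' = (I − K·H)·P̄ = [115532/40465 -25626/40465; -25626/40465 8678/40465]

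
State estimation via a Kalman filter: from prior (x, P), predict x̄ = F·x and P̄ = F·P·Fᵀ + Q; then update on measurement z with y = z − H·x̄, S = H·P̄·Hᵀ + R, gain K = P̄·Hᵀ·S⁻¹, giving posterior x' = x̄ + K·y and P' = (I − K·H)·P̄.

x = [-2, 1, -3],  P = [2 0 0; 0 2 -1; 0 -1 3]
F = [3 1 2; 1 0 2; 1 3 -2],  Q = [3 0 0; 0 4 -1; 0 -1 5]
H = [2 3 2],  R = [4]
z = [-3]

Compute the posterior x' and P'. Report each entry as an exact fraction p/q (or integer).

x' = [-56/13, -78/17, 325/34]
P' = [97/13 4 -13; 4 202/17 -367/17; -13 -367/17 1549/34]

x̄ = F·x = [-11, -8, 7]
P̄ = F·P·Fᵀ + Q = [31 16 -4; 16 18 -17; -4 -17 49]
y = z − H·x̄ = [29]
S = H·P̄·Hᵀ + R = [442]
K = P̄·Hᵀ·S⁻¹ = [3/13; 2/17; 3/34]
x' = x̄ + K·y = [-56/13, -78/17, 325/34]
P' = (I − K·H)·P̄ = [97/13 4 -13; 4 202/17 -367/17; -13 -367/17 1549/34]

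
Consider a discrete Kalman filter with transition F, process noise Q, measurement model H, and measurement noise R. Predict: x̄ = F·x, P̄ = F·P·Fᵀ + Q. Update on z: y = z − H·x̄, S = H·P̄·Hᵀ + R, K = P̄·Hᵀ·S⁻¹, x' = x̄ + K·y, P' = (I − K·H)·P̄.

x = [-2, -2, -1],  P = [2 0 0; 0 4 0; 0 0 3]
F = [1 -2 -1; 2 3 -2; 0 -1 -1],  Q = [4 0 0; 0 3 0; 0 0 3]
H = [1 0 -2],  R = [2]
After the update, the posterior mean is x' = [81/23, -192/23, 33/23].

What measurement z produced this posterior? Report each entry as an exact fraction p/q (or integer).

x̄ = F·x = [3, -8, 3]
P̄ = F·P·Fᵀ + Q = [25 -14 11; -14 59 -6; 11 -6 10]
S = H·P̄·Hᵀ + R = [23]
K = P̄·Hᵀ·S⁻¹ = [3/23; -2/23; -9/23]
x' − x̄ = [12/23, -8/23, -36/23] = K·y
y = (KᵀK)⁻¹·Kᵀ·(x' − x̄) = [4]
z = y + H·x̄ = [4] + [-3] = [1]

z = [1]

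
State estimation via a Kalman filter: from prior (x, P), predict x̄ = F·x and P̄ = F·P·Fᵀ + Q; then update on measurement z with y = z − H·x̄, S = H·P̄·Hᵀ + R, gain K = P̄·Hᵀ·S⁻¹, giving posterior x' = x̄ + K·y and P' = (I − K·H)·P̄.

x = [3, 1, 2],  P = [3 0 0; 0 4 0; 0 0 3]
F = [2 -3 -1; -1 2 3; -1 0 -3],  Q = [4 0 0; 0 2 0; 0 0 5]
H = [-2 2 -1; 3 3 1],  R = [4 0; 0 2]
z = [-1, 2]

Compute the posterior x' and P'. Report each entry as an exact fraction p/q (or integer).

x' = [17585/6696, -10585/37944, -69908/14229]
P' = [21097/6696 -1513/2232 -5747/837; -1513/2232 4841/12648 5539/4743; -5747/837 5539/4743 235636/14229]

x̄ = F·x = [1, 5, -9]
P̄ = F·P·Fᵀ + Q = [55 -39 3; -39 48 -24; 3 -24 35]
y = z − H·x̄ = [-18, -7]
S = H·P̄·Hᵀ + R = [871 -68; -68 136]
K = P̄·Hᵀ·S⁻¹ = [-331/1674 1849/6696; 133/558 5359/37944; -103/837 -3805/14229]
x' = x̄ + K·y = [17585/6696, -10585/37944, -69908/14229]
P' = (I − K·H)·P̄ = [21097/6696 -1513/2232 -5747/837; -1513/2232 4841/12648 5539/4743; -5747/837 5539/4743 235636/14229]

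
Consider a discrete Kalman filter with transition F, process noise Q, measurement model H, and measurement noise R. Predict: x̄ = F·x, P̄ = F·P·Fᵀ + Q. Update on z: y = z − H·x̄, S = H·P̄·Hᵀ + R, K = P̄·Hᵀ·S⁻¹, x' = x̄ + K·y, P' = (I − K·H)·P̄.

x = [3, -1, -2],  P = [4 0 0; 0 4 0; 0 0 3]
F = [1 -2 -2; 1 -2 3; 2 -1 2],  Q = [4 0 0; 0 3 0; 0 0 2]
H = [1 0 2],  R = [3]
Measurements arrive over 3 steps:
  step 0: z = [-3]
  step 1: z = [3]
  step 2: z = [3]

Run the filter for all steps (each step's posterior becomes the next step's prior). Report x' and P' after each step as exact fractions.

step 0: x' = [927/191, -1451/191, -723/191], P' = [4940/191 -2698/191 -2404/191; -2698/191 4650/191 1454/191; -2404/191 1454/191 1310/191]
step 1: x' = [60815/10547, 195060/242581, -322871/242581], P' = [109376/10547 -19480/10547 -46846/10547; -19480/10547 8964493/242581 289120/242581; -46846/10547 289120/242581 630052/242581]
step 2: x' = [-578318983/204228531, -463660196/68076177, 602762288/204228531], P' = [2095670768/204228531 52985290/68076177 -899645878/204228531; 52985290/68076177 1091168017/22692059 9209530/68076177; -899645878/204228531 9209530/68076177 528353777/204228531]

step 0: x̄ = F·x = [9, -1, 3]
step 0: P̄ = F·P·Fᵀ + Q = [36 2 4; 2 50 34; 4 34 34]
step 0: y = z − H·x̄ = [-18]
step 0: S = H·P̄·Hᵀ + R = [191]
step 0: K = P̄·Hᵀ·S⁻¹ = [44/191; 70/191; 72/191]
step 0: x' = x̄ + K·y = [927/191, -1451/191, -723/191]
step 0: P' = (I − K·H)·P̄ = [4940/191 -2698/191 -2404/191; -2698/191 4650/191 1454/191; -2404/191 1454/191 1310/191]
step 1: x̄ = F·x = [5275/191, 1660/191, 1859/191]
step 1: P̄ = F·P·Fᵀ + Q = [61584/191 21160/191 29330/191; 21160/191 14823/191 11120/191; 29330/191 11120/191 15776/191]
step 1: y = z − H·x̄ = [-8420/191]
step 1: S = H·P̄·Hᵀ + R = [242581/191]
step 1: K = P̄·Hᵀ·S⁻¹ = [5228/10547; 43400/242581; 60882/242581]
step 1: x' = x̄ + K·y = [60815/10547, 195060/242581, -322871/242581]
step 1: P' = (I − K·H)·P̄ = [109376/10547 -19480/10547 -46846/10547; -19480/10547 8964493/242581 289120/242581; -46846/10547 289120/242581 630052/242581]
step 2: x̄ = F·x = [71929/10547, 40012/242581, 1956688/242581]
step 2: P̄ = F·P·Fᵀ + Q = [2186048/10547 1509990/10547 1054650/10547; 1509990/10547 36629803/242581 18337290/242581; 1054650/10547 18337290/242581 14048471/242581]
step 2: y = z − H·x̄ = [-4840000/242581]
step 2: S = H·P̄·Hᵀ + R = [204228531/242581]
step 2: K = P̄·Hᵀ·S⁻¹ = [98793004/204228531; 23801450/68076177; 52353892/204228531]
step 2: x' = x̄ + K·y = [-578318983/204228531, -463660196/68076177, 602762288/204228531]
step 2: P' = (I − K·H)·P̄ = [2095670768/204228531 52985290/68076177 -899645878/204228531; 52985290/68076177 1091168017/22692059 9209530/68076177; -899645878/204228531 9209530/68076177 528353777/204228531]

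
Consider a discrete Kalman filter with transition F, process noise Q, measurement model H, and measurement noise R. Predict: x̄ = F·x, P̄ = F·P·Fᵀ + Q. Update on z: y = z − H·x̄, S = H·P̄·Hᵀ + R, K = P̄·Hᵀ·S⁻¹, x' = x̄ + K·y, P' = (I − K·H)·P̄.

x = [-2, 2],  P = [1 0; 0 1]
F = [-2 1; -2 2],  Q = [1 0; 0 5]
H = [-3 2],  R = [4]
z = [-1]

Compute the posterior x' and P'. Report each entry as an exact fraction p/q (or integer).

x' = [111/19, 156/19]
P' = [96/19 138/19; 138/19 215/19]

x̄ = F·x = [6, 8]
P̄ = F·P·Fᵀ + Q = [6 6; 6 13]
y = z − H·x̄ = [1]
S = H·P̄·Hᵀ + R = [38]
K = P̄·Hᵀ·S⁻¹ = [-3/19; 4/19]
x' = x̄ + K·y = [111/19, 156/19]
P' = (I − K·H)·P̄ = [96/19 138/19; 138/19 215/19]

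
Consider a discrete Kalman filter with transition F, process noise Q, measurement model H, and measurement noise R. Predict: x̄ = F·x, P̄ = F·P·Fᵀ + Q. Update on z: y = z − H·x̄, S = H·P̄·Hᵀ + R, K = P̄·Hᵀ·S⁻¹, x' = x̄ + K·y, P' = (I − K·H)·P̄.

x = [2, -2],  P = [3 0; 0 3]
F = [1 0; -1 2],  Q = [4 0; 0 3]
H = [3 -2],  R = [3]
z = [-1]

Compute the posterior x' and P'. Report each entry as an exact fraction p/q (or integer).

x̄ = F·x = [2, -6]
P̄ = F·P·Fᵀ + Q = [7 -3; -3 18]
y = z − H·x̄ = [-19]
S = H·P̄·Hᵀ + R = [174]
K = P̄·Hᵀ·S⁻¹ = [9/58; -15/58]
x' = x̄ + K·y = [-55/58, -63/58]
P' = (I − K·H)·P̄ = [163/58 231/58; 231/58 369/58]

x' = [-55/58, -63/58]
P' = [163/58 231/58; 231/58 369/58]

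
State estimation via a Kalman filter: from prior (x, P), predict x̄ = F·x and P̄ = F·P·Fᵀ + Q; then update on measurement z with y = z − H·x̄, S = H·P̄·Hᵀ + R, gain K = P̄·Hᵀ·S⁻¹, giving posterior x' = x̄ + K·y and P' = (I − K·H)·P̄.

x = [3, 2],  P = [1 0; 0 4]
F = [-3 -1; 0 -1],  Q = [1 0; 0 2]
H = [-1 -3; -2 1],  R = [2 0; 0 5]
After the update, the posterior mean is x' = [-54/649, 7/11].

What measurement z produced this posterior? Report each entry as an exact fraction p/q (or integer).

z = [-2, -1]

x̄ = F·x = [-11, -2]
P̄ = F·P·Fᵀ + Q = [14 4; 4 6]
S = H·P̄·Hᵀ + R = [94 30; 30 51]
K = P̄·Hᵀ·S⁻¹ = [-101/649 -246/649; -3/11 4/33]
x' − x̄ = [7085/649, 29/11] = K·y
y = (KᵀK)⁻¹·Kᵀ·(x' − x̄) = [-19, -21]
z = y + H·x̄ = [-19, -21] + [17, 20] = [-2, -1]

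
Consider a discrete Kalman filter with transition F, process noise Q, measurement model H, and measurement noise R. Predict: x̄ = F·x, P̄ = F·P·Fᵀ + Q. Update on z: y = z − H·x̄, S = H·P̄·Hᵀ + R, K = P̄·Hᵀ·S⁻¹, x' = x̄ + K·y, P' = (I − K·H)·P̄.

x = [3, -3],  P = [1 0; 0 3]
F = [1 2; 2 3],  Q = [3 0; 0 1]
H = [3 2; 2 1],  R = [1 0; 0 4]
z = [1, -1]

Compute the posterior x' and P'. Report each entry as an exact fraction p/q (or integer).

x̄ = F·x = [-3, -3]
P̄ = F·P·Fᵀ + Q = [16 20; 20 32]
y = z − H·x̄ = [16, 8]
S = H·P̄·Hᵀ + R = [513 300; 300 180]
K = P̄·Hᵀ·S⁻¹ = [4/39 23/195; 4/13 -22/195]
x' = x̄ + K·y = [-27/65, 199/195]
P' = (I − K·H)·P̄ = [164/195 -236/195; -236/195 128/65]

x' = [-27/65, 199/195]
P' = [164/195 -236/195; -236/195 128/65]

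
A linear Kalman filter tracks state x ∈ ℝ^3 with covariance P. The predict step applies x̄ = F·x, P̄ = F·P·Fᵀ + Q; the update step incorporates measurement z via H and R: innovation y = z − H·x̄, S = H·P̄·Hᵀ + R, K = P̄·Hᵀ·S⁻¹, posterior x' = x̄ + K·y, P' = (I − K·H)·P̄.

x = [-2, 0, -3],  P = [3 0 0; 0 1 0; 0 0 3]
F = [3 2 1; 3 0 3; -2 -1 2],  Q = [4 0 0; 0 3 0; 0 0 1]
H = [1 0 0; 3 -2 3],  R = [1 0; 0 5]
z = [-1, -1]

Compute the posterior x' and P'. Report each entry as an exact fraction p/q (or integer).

x' = [-47/39, -12531/1625, -20942/4875]
P' = [38/39 12/13 -14/39; 12/13 38157/1625 23808/1625; -14/39 23808/1625 51706/4875]

x̄ = F·x = [-9, -15, -2]
P̄ = F·P·Fᵀ + Q = [38 36 -14; 36 57 0; -14 0 26]
y = z − H·x̄ = [8, 2]
S = H·P̄·Hᵀ + R = [39 0; 0 125]
K = P̄·Hᵀ·S⁻¹ = [38/39 0; 12/13 -6/125; -14/39 36/125]
x' = x̄ + K·y = [-47/39, -12531/1625, -20942/4875]
P' = (I − K·H)·P̄ = [38/39 12/13 -14/39; 12/13 38157/1625 23808/1625; -14/39 23808/1625 51706/4875]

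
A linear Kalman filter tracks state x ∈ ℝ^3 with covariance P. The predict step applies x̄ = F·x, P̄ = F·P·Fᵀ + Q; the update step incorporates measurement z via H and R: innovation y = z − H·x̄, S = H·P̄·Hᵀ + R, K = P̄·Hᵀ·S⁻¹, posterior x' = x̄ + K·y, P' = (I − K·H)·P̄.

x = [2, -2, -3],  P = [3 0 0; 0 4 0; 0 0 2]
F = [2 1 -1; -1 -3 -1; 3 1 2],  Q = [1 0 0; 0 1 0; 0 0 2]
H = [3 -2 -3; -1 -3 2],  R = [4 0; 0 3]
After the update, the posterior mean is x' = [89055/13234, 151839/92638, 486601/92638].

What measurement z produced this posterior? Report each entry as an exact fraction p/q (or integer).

z = [1, -1]

x̄ = F·x = [5, 7, -2]
P̄ = F·P·Fᵀ + Q = [19 -16 18; -16 42 -25; 18 -25 41]
S = H·P̄·Hᵀ + R = [280 98; 98 696]
K = P̄·Hᵀ·S⁻¹ = [1285/13234 1055/13234; -5998/46319 -2801/13234; -13423/92638 2913/13234]
x' − x̄ = [22885/13234, -496627/92638, 671877/92638] = K·y
y = (KᵀK)⁻¹·Kᵀ·(x' − x̄) = [-6, 29]
z = y + H·x̄ = [-6, 29] + [7, -30] = [1, -1]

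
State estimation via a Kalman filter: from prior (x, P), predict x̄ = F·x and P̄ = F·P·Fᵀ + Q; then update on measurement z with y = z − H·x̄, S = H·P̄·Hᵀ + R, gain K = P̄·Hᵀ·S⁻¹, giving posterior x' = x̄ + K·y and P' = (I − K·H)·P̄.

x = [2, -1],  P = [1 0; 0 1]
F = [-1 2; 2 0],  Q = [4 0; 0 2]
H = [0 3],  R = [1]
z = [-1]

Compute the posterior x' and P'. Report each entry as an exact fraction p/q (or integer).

x̄ = F·x = [-4, 4]
P̄ = F·P·Fᵀ + Q = [9 -2; -2 6]
y = z − H·x̄ = [-13]
S = H·P̄·Hᵀ + R = [55]
K = P̄·Hᵀ·S⁻¹ = [-6/55; 18/55]
x' = x̄ + K·y = [-142/55, -14/55]
P' = (I − K·H)·P̄ = [459/55 -2/55; -2/55 6/55]

x' = [-142/55, -14/55]
P' = [459/55 -2/55; -2/55 6/55]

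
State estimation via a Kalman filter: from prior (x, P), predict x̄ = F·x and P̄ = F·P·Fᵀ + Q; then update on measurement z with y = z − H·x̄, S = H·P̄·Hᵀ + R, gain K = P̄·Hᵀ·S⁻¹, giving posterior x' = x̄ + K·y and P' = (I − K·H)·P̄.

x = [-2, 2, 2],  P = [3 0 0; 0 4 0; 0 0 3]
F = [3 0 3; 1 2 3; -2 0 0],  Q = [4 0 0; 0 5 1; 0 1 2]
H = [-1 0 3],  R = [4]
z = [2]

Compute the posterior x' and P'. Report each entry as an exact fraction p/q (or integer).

x' = [140/37, 1439/148, 73/37]
P' = [578/37 618/37 174/37; 618/37 12495/296 395/74; 174/37 395/74 68/37]

x̄ = F·x = [0, 8, 4]
P̄ = F·P·Fᵀ + Q = [58 36 -18; 36 51 -5; -18 -5 14]
y = z − H·x̄ = [-10]
S = H·P̄·Hᵀ + R = [296]
K = P̄·Hᵀ·S⁻¹ = [-14/37; -51/296; 15/74]
x' = x̄ + K·y = [140/37, 1439/148, 73/37]
P' = (I − K·H)·P̄ = [578/37 618/37 174/37; 618/37 12495/296 395/74; 174/37 395/74 68/37]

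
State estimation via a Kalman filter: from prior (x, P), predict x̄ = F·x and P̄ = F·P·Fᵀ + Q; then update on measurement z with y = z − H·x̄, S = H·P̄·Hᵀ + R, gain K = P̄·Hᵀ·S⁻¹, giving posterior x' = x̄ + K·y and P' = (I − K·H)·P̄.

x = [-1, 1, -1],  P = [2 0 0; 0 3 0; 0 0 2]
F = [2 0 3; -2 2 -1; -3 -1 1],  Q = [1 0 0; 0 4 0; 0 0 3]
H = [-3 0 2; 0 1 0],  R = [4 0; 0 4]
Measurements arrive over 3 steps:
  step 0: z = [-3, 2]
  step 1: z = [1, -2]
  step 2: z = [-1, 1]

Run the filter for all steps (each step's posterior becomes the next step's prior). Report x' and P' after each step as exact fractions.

step 0: x' = [-2667/5095, 10728/5095, -11193/5095], P' = [31476/5095 -2544/5095 45124/5095; -2544/5095 16996/5095 -3616/5095; 45124/5095 -3616/5095 69586/5095]
step 1: x' = [-332335537/204795085, -196914068/204795085, -82129897/40959017], P' = [498955568/204795085 -153295848/204795085 128543234/40959017; -153295848/204795085 695219628/204795085 -44035124/40959017; 128543234/40959017 -44035124/40959017 201850895/40959017]
step 2: x' = [2380755106073/5912278852075, 471643546431/1182455770415, 1316766000564/5912278852075], P' = [14247895420048/5912278852075 -903780070424/1182455770415 18379729414214/5912278852075; -903780070424/1182455770415 802824120204/236491154083 -1293786135612/1182455770415; 18379729414214/5912278852075 -1293786135612/1182455770415 28945293400077/5912278852075]

step 0: x̄ = F·x = [-5, 5, 1]
step 0: P̄ = F·P·Fᵀ + Q = [27 -14 -6; -14 26 4; -6 4 26]
step 0: y = z − H·x̄ = [-20, -3]
step 0: S = H·P̄·Hᵀ + R = [423 50; 50 30]
step 0: K = P̄·Hᵀ·S⁻¹ = [-209/1019 -636/5095; 20/1019 4249/5095; 190/1019 -904/5095]
step 0: x' = x̄ + K·y = [-2667/5095, 10728/5095, -11193/5095]
step 0: P' = (I − K·H)·P̄ = [31476/5095 -2544/5095 45124/5095; -2544/5095 16996/5095 -3616/5095; 45124/5095 -3616/5095 69586/5095]
step 1: x̄ = F·x = [-38913/5095, 37983/5095, -2784/1019]
step 1: P̄ = F·P·Fᵀ + Q = [1298761/5095 -727526/5095 -56006/1019; -727526/5095 499166/5095 25946/1019; -56006/1019 25946/1019 21275/1019]
step 1: y = z − H·x̄ = [-83804/5095, -48173/5095]
step 1: S = H·P̄·Hᵀ + R = [15495089/5095 2442038/5095; 2442038/5095 519546/5095]
step 1: K = P̄·Hᵀ·S⁻¹ = [-52858591/204795085 -38323962/204795085; 4884076/204795085 173804907/204795085; 4518022/40959017 -11008781/40959017]
step 1: x' = x̄ + K·y = [-332335537/204795085, -196914068/204795085, -82129897/40959017]
step 1: P' = (I − K·H)·P̄ = [498955568/204795085 -153295848/204795085 128543234/40959017; -153295848/204795085 695219628/204795085 -44035124/40959017; 128543234/40959017 -44035124/40959017 201850895/40959017]
step 2: x̄ = F·x = [-1896619529/204795085, 681492423/204795085, 783271194/204795085]
step 2: P̄ = F·P·Fᵀ + Q = [18996501672/204795085 -12099552169/204795085 -3497864617/204795085; -12099552169/204795085 11283069543/204795085 1189412379/204795085; -3497864617/204795085 1189412379/204795085 2473738602/204795085]
step 2: y = z − H·x̄ = [-1492239212/40959017, -476697338/204795085]
step 2: S = H·P̄·Hᵀ + R = [44731405040/40959017 7735496253/40959017; 7735496253/40959017 12102249883/204795085]
step 2: K = P̄·Hᵀ·S⁻¹ = [-1496056857929/5912278852075 -225945017606/1182455770415; 30941985012/1182455770415 200706030051/236491154083; 687849639378/5912278852075 -323446533903/1182455770415]
step 2: x' = x̄ + K·y = [2380755106073/5912278852075, 471643546431/1182455770415, 1316766000564/5912278852075]
step 2: P' = (I − K·H)·P̄ = [14247895420048/5912278852075 -903780070424/1182455770415 18379729414214/5912278852075; -903780070424/1182455770415 802824120204/236491154083 -1293786135612/1182455770415; 18379729414214/5912278852075 -1293786135612/1182455770415 28945293400077/5912278852075]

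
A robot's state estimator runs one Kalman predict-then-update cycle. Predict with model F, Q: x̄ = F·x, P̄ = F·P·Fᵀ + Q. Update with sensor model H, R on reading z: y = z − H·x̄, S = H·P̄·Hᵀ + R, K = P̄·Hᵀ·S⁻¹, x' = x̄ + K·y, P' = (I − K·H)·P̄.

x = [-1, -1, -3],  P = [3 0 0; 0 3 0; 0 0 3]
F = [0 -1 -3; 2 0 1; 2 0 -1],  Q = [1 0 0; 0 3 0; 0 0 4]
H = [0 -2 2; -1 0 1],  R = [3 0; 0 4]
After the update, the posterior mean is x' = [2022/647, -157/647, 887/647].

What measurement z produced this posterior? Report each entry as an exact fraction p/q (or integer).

x̄ = F·x = [10, -5, 1]
P̄ = F·P·Fᵀ + Q = [31 -9 9; -9 18 9; 9 9 19]
S = H·P̄·Hᵀ + R = [79 -16; -16 36]
K = P̄·Hᵀ·S⁻¹ = [236/647 -581/1294; -90/647 567/1294; 220/647 555/1294]
x' − x̄ = [-4448/647, 3078/647, 240/647] = K·y
y = (KᵀK)⁻¹·Kᵀ·(x' − x̄) = [-9, 8]
z = y + H·x̄ = [-9, 8] + [12, -9] = [3, -1]

z = [3, -1]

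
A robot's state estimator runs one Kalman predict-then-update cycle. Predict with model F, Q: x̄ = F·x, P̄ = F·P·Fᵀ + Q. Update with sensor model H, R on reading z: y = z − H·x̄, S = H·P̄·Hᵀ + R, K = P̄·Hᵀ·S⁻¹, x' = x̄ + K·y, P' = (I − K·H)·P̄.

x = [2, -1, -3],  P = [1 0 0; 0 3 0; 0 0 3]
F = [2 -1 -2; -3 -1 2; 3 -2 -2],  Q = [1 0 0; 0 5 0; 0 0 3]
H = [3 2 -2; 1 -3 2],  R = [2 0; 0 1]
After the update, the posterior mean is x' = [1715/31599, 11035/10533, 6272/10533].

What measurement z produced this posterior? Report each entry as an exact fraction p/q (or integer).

z = [1, -2]

x̄ = F·x = [11, -11, 14]
P̄ = F·P·Fᵀ + Q = [20 -15 24; -15 29 -15; 24 -15 36]
S = H·P̄·Hᵀ + R = [94 -207; -207 792]
K = P̄·Hᵀ·S⁻¹ = [1015/3511 6896/31599; 748/3511 -1169/10533; 603/3511 2348/10533]
x' − x̄ = [-345874/31599, 126898/10533, -141190/10533] = K·y
y = (KᵀK)⁻¹·Kᵀ·(x' − x̄) = [18, -74]
z = y + H·x̄ = [18, -74] + [-17, 72] = [1, -2]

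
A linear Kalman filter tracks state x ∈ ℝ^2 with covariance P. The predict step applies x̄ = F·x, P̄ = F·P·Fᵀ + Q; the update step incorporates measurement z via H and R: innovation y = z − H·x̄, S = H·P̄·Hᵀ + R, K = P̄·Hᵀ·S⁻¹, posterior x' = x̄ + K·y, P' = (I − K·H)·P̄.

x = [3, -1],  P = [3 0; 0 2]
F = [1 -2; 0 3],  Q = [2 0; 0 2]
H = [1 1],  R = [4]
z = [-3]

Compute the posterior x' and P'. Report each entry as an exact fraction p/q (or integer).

x̄ = F·x = [5, -3]
P̄ = F·P·Fᵀ + Q = [13 -12; -12 20]
y = z − H·x̄ = [-5]
S = H·P̄·Hᵀ + R = [13]
K = P̄·Hᵀ·S⁻¹ = [1/13; 8/13]
x' = x̄ + K·y = [60/13, -79/13]
P' = (I − K·H)·P̄ = [168/13 -164/13; -164/13 196/13]

x' = [60/13, -79/13]
P' = [168/13 -164/13; -164/13 196/13]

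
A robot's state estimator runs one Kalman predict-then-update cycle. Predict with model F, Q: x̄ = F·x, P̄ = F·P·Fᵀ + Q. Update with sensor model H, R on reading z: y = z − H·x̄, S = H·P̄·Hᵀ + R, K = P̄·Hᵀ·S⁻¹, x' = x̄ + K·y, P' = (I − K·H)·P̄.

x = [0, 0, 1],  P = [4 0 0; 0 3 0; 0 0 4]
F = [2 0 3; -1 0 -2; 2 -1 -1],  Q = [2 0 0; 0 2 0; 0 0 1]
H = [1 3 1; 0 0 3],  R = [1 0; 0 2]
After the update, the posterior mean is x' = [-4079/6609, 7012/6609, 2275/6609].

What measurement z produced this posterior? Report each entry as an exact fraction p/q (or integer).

x̄ = F·x = [3, -2, -1]
P̄ = F·P·Fᵀ + Q = [54 -32 4; -32 22 0; 4 0 24]
S = H·P̄·Hᵀ + R = [93 84; 84 218]
K = P̄·Hᵀ·S⁻¹ = [-4646/6609 718/2203; 3706/6609 -476/2203; 28/6609 724/2203]
x' − x̄ = [-23906/6609, 20230/6609, 8884/6609] = K·y
y = (KᵀK)⁻¹·Kᵀ·(x' − x̄) = [7, 4]
z = y + H·x̄ = [7, 4] + [-4, -3] = [3, 1]

z = [3, 1]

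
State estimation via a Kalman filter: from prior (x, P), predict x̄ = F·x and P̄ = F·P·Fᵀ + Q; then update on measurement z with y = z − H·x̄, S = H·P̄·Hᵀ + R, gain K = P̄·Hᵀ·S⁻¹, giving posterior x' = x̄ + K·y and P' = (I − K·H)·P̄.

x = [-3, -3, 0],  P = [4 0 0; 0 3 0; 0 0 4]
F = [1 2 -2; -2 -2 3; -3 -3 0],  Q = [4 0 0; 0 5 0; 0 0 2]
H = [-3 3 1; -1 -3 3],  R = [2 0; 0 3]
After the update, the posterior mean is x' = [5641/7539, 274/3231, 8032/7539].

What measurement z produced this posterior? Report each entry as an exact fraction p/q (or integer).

z = [-1, 2]

x̄ = F·x = [-9, 12, 18]
P̄ = F·P·Fᵀ + Q = [36 -44 -30; -44 69 42; -30 42 65]
S = H·P̄·Hᵀ + R = [2236 -30; -30 405]
K = P̄·Hᵀ·S⁻¹ = [-1213/10052 443/75390; 1459/8616 -5093/64620; 2595/20104 38299/150780]
x' − x̄ = [73492/7539, -38498/3231, -127670/7539] = K·y
y = (KᵀK)⁻¹·Kᵀ·(x' − x̄) = [-82, -25]
z = y + H·x̄ = [-82, -25] + [81, 27] = [-1, 2]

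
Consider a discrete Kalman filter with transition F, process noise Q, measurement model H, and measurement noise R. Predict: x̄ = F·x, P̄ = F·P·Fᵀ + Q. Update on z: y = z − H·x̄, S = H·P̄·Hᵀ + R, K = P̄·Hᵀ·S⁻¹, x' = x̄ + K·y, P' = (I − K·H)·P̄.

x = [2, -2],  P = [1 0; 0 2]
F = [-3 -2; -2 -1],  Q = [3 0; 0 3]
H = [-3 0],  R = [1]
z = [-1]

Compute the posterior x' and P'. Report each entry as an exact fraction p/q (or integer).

x̄ = F·x = [-2, -2]
P̄ = F·P·Fᵀ + Q = [20 10; 10 9]
y = z − H·x̄ = [-7]
S = H·P̄·Hᵀ + R = [181]
K = P̄·Hᵀ·S⁻¹ = [-60/181; -30/181]
x' = x̄ + K·y = [58/181, -152/181]
P' = (I − K·H)·P̄ = [20/181 10/181; 10/181 729/181]

x' = [58/181, -152/181]
P' = [20/181 10/181; 10/181 729/181]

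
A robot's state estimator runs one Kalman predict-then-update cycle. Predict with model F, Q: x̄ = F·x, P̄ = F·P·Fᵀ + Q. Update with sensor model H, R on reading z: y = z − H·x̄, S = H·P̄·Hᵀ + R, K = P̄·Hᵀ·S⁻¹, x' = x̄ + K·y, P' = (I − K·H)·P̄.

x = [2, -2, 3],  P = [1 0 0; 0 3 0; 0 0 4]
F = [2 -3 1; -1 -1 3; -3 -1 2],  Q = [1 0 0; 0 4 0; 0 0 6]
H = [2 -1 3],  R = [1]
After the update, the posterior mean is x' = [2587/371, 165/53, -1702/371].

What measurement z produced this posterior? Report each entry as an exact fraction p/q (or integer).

z = [-3]

x̄ = F·x = [13, 9, 2]
P̄ = F·P·Fᵀ + Q = [36 19 11; 19 44 30; 11 30 34]
S = H·P̄·Hᵀ + R = [371]
K = P̄·Hᵀ·S⁻¹ = [86/371; 12/53; 94/371]
x' − x̄ = [-2236/371, -312/53, -2444/371] = K·y
y = (KᵀK)⁻¹·Kᵀ·(x' − x̄) = [-26]
z = y + H·x̄ = [-26] + [23] = [-3]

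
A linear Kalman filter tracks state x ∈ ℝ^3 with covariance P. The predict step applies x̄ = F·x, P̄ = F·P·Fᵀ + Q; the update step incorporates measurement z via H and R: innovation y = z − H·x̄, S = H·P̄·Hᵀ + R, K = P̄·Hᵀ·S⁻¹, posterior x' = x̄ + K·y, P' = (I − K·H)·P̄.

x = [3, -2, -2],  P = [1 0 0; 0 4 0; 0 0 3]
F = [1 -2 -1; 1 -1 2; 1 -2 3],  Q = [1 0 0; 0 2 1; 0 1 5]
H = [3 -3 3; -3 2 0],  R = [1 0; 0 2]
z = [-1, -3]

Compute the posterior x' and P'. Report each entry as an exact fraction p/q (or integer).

x̄ = F·x = [9, 1, 1]
P̄ = F·P·Fᵀ + Q = [21 3 8; 3 19 28; 8 28 49]
y = z − H·x̄ = [-28, 22]
S = H·P̄·Hᵀ + R = [388 -162; -162 231]
K = P̄·Hᵀ·S⁻¹ = [366/2641 -395/2641; 2169/10564 4271/15846; 8427/21128 13255/31692]
x' = x̄ + K·y = [4831/2641, 9355/7923, -7658/7923]
P' = (I − K·H)·P̄ = [4398/2641 6202/2641 1926/2641; 6202/2641 60089/15846 47923/31692; 1926/2641 47923/31692 58049/63384]

x' = [4831/2641, 9355/7923, -7658/7923]
P' = [4398/2641 6202/2641 1926/2641; 6202/2641 60089/15846 47923/31692; 1926/2641 47923/31692 58049/63384]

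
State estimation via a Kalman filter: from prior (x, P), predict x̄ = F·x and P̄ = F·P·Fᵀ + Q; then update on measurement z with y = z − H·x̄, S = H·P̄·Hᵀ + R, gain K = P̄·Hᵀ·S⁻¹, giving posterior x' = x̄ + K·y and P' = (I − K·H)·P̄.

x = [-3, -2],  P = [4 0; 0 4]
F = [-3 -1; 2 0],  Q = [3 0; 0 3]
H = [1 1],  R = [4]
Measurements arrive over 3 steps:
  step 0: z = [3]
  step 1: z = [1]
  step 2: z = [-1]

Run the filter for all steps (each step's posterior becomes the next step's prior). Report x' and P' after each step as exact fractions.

step 0: x' = [80/9, -49/9], P' = [413/18 -337/18; -337/18 317/18]
step 1: x' = [-961/59, 940/59], P' = [11637/118 -11113/118; -11113/118 10917/118]
step 2: x' = [11829/377, -12046/377], P' = [302503/754 -299043/754; -299043/754 297655/754]

step 0: x̄ = F·x = [11, -6]
step 0: P̄ = F·P·Fᵀ + Q = [43 -24; -24 19]
step 0: y = z − H·x̄ = [-2]
step 0: S = H·P̄·Hᵀ + R = [18]
step 0: K = P̄·Hᵀ·S⁻¹ = [19/18; -5/18]
step 0: x' = x̄ + K·y = [80/9, -49/9]
step 0: P' = (I − K·H)·P̄ = [413/18 -337/18; -337/18 317/18]
step 1: x̄ = F·x = [-191/9, 160/9]
step 1: P̄ = F·P·Fᵀ + Q = [1033/9 -902/9; -902/9 853/9]
step 1: y = z − H·x̄ = [40/9]
step 1: S = H·P̄·Hᵀ + R = [118/9]
step 1: K = P̄·Hᵀ·S⁻¹ = [131/118; -49/118]
step 1: x' = x̄ + K·y = [-961/59, 940/59]
step 1: P' = (I − K·H)·P̄ = [11637/118 -11113/118; -11113/118 10917/118]
step 2: x̄ = F·x = [1943/59, -1922/59]
step 2: P̄ = F·P·Fᵀ + Q = [24663/59 -23798/59; -23798/59 23451/59]
step 2: y = z − H·x̄ = [-80/59]
step 2: S = H·P̄·Hᵀ + R = [754/59]
step 2: K = P̄·Hᵀ·S⁻¹ = [865/754; -347/754]
step 2: x' = x̄ + K·y = [11829/377, -12046/377]
step 2: P' = (I − K·H)·P̄ = [302503/754 -299043/754; -299043/754 297655/754]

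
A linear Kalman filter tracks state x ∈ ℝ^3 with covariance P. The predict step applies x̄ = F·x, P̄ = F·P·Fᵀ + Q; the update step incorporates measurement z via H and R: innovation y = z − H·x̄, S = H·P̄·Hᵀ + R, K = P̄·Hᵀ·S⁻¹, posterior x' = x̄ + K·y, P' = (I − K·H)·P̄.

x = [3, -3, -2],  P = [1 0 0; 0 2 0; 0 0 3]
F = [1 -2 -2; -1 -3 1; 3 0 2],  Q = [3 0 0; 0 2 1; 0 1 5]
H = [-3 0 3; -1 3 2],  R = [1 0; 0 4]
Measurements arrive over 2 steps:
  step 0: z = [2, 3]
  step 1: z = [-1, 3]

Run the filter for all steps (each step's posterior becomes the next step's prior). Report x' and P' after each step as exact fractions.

step 0: x̄ = F·x = [13, 4, 5]
step 0: P̄ = F·P·Fᵀ + Q = [24 5 -9; 5 24 4; -9 4 26]
step 0: y = z − H·x̄ = [26, -6]
step 0: S = H·P̄·Hᵀ + R = [613 300; 300 402]
step 0: K = P̄·Hᵀ·S⁻¹ = [-5283/26071 4383/52142; -3951/26071 15625/52142; 3385/26071 13249/156426]
step 0: x' = x̄ + K·y = [188416/26071, -45317/26071, 205116/26071]
step 0: P' = (I − K·H)·P̄ = [323715/52142 -99713/52142 320193/52142; -99713/52142 55827/52142 -102347/52142; 320193/52142 -102347/52142 967349/156426]
step 1: x̄ = F·x = [-131182/26071, 152651/26071, 975480/26071]
step 1: P̄ = F·P·Fᵀ + Q = [877655/156426 51755/156426 -1775279/156426; 51755/156426 1884929/156426 4672765/156426; -1775279/156426 4672765/156426 24918779/156426]
step 1: y = z − H·x̄ = [-3346057/26071, -2461882/26071]
step 1: S = H·P̄·Hᵀ + R = [44046559/26071 34952040/26071; 34952040/26071 30167767/26071]
step 1: K = P̄·Hᵀ·S⁻¹ = [-580153139/4109594143 575145498/4109594143; -666552095/4109594143 1111653683/4109594143; 779655653/4109594143 586796178/4109594143]
step 1: x' = x̄ + K·y = [-530077709/4109594143, 4637135762/4109594143, -1709497487/4109594143]
step 1: P' = (I − K·H)·P̄ = [55504149821/24657564858 -13126681771/24657564858 54343843543/24657564858; -13126681771/24657564858 14157526181/24657564858 -14459785961/24657564858; 54343843543/24657564858 -14459785961/24657564858 55903154849/24657564858]

step 0: x' = [188416/26071, -45317/26071, 205116/26071], P' = [323715/52142 -99713/52142 320193/52142; -99713/52142 55827/52142 -102347/52142; 320193/52142 -102347/52142 967349/156426]
step 1: x' = [-530077709/4109594143, 4637135762/4109594143, -1709497487/4109594143], P' = [55504149821/24657564858 -13126681771/24657564858 54343843543/24657564858; -13126681771/24657564858 14157526181/24657564858 -14459785961/24657564858; 54343843543/24657564858 -14459785961/24657564858 55903154849/24657564858]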